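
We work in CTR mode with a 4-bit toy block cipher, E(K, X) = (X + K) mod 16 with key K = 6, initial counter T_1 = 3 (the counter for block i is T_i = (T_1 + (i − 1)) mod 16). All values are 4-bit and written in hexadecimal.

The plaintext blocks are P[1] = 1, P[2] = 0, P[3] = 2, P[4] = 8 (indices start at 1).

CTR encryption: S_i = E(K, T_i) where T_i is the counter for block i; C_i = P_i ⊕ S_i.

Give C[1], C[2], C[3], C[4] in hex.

C[1] = 8, C[2] = A, C[3] = 9, C[4] = 4

C[1]: T = 3, S = E(K, T) = 9; 1 ⊕ 9 = 8.
C[2]: T = 4, S = E(K, T) = A; 0 ⊕ A = A.
C[3]: T = 5, S = E(K, T) = B; 2 ⊕ B = 9.
C[4]: T = 6, S = E(K, T) = C; 8 ⊕ C = 4.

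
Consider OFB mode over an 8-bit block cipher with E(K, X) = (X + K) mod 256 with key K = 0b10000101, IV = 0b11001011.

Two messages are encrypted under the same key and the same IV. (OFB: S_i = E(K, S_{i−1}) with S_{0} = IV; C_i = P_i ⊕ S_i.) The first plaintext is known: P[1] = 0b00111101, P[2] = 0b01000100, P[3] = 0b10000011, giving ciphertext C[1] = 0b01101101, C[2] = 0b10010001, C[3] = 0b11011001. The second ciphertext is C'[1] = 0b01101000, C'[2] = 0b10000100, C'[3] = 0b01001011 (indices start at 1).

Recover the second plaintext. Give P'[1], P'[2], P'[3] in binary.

In OFB with a reused IV, both messages share the same keystream S_i, so C_i ⊕ C'_i = P_i ⊕ P'_i and thus P'_i = P_i ⊕ C_i ⊕ C'_i.
P'[1]: 0b00111101 ⊕ 0b01101101 ⊕ 0b01101000 = 0b00111000.
P'[2]: 0b01000100 ⊕ 0b10010001 ⊕ 0b10000100 = 0b01010001.
P'[3]: 0b10000011 ⊕ 0b11011001 ⊕ 0b01001011 = 0b00010001.

P'[1] = 0b00111000, P'[2] = 0b01010001, P'[3] = 0b00010001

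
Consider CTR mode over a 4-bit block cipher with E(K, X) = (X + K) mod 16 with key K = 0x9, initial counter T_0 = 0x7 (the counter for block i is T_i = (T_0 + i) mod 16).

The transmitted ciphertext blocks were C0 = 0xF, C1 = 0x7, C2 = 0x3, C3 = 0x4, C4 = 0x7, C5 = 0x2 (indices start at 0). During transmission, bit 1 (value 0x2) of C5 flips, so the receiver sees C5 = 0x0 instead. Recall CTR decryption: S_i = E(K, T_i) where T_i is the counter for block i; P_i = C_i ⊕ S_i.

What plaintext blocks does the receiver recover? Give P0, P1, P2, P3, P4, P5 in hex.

P0 = 0xF, P1 = 0x6, P2 = 0x1, P3 = 0x7, P4 = 0x3, P5 = 0x5

Only C5 changed, to 0x0. In CTR, a change in C_i flips the same bit in P_i only; the keystream is unaffected. Decrypting the received ciphertext:
P0: T = 0x7, S = E(K, T) = 0x0; 0xF ⊕ 0x0 = 0xF.
P1: T = 0x8, S = E(K, T) = 0x1; 0x7 ⊕ 0x1 = 0x6.
P2: T = 0x9, S = E(K, T) = 0x2; 0x3 ⊕ 0x2 = 0x1.
P3: T = 0xA, S = E(K, T) = 0x3; 0x4 ⊕ 0x3 = 0x7.
P4: T = 0xB, S = E(K, T) = 0x4; 0x7 ⊕ 0x4 = 0x3.
P5: T = 0xC, S = E(K, T) = 0x5; 0x0 ⊕ 0x5 = 0x5.
Blocks that differ from the original plaintext: P5.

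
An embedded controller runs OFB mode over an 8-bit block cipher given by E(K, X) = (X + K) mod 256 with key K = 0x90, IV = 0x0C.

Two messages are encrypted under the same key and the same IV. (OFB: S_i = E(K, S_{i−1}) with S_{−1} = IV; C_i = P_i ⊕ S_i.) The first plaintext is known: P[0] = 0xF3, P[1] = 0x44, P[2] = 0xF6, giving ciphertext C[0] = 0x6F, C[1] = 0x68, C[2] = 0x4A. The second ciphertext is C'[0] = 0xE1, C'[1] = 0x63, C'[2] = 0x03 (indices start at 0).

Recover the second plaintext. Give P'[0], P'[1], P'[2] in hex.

In OFB with a reused IV, both messages share the same keystream S_i, so C_i ⊕ C'_i = P_i ⊕ P'_i and thus P'_i = P_i ⊕ C_i ⊕ C'_i.
P'[0]: 0xF3 ⊕ 0x6F ⊕ 0xE1 = 0x7D.
P'[1]: 0x44 ⊕ 0x68 ⊕ 0x63 = 0x4F.
P'[2]: 0xF6 ⊕ 0x4A ⊕ 0x03 = 0xBF.

P'[0] = 0x7D, P'[1] = 0x4F, P'[2] = 0xBF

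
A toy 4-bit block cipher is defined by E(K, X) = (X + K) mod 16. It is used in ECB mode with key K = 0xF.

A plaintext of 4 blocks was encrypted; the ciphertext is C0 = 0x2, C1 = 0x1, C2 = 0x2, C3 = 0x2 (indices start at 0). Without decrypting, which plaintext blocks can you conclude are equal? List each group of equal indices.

P0 = P2 = P3

ECB encrypts each block independently with the same key, so equal ciphertext blocks imply equal plaintext blocks.
C0 = C2 = C3 = 0x2, so P0 = P2 = P3.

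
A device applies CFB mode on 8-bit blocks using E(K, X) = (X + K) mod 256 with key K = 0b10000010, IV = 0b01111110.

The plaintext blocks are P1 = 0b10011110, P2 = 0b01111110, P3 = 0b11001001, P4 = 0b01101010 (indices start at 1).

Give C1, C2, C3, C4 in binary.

CFB encryption: C_i = P_i ⊕ E(K, C_{i−1}), with C_{0} = IV.
C1: E(K, 0b01111110) = 0b00000000; 0b10011110 ⊕ 0b00000000 = 0b10011110.
C2: E(K, 0b10011110) = 0b00100000; 0b01111110 ⊕ 0b00100000 = 0b01011110.
C3: E(K, 0b01011110) = 0b11100000; 0b11001001 ⊕ 0b11100000 = 0b00101001.
C4: E(K, 0b00101001) = 0b10101011; 0b01101010 ⊕ 0b10101011 = 0b11000001.

C1 = 0b10011110, C2 = 0b01011110, C3 = 0b00101001, C4 = 0b11000001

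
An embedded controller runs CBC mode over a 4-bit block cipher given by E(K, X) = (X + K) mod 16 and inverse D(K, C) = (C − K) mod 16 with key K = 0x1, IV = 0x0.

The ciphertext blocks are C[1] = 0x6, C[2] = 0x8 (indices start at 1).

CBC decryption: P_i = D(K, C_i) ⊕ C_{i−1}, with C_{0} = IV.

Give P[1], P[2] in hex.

P[1] = 0x5, P[2] = 0x1

P[1]: D(K, 0x6) = 0x5; 0x5 ⊕ 0x0 = 0x5.
P[2]: D(K, 0x8) = 0x7; 0x7 ⊕ 0x6 = 0x1.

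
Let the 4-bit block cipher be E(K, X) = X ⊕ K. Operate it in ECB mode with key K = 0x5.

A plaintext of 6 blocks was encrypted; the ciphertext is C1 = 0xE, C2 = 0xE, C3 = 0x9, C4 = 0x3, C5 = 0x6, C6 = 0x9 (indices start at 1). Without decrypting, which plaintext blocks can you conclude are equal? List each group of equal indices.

P1 = P2; P3 = P6

ECB encrypts each block independently with the same key, so equal ciphertext blocks imply equal plaintext blocks.
C1 = C2 = 0xE, so P1 = P2.
C3 = C6 = 0x9, so P3 = P6.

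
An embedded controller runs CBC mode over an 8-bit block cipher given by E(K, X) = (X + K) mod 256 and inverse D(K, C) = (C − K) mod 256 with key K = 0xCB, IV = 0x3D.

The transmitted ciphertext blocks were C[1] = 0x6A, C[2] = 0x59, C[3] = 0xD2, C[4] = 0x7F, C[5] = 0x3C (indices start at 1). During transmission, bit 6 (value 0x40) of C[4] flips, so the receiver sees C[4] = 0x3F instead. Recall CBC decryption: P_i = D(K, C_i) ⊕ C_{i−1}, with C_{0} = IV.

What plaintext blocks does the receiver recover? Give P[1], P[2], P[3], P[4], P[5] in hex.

P[1] = 0xA2, P[2] = 0xE4, P[3] = 0x5E, P[4] = 0xA6, P[5] = 0x4E

Only C[4] changed, to 0x3F. In CBC, a change in C_i garbles P_i and flips the same bit in P_{i+1}. Decrypting the received ciphertext:
P[1]: D(K, 0x6A) = 0x9F; 0x9F ⊕ 0x3D = 0xA2.
P[2]: D(K, 0x59) = 0x8E; 0x8E ⊕ 0x6A = 0xE4.
P[3]: D(K, 0xD2) = 0x07; 0x07 ⊕ 0x59 = 0x5E.
P[4]: D(K, 0x3F) = 0x74; 0x74 ⊕ 0xD2 = 0xA6.
P[5]: D(K, 0x3C) = 0x71; 0x71 ⊕ 0x3F = 0x4E.
Blocks that differ from the original plaintext: P[4], P[5].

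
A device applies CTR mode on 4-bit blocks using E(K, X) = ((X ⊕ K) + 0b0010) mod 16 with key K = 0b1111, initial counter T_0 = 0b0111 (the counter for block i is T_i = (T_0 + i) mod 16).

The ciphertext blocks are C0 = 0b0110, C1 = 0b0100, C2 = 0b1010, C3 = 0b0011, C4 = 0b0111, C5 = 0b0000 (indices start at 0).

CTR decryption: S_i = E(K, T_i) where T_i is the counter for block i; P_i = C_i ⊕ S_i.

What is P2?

P2 = 0b0010

P2: T = 0b1001, S = E(K, T) = 0b1000; 0b1010 ⊕ 0b1000 = 0b0010.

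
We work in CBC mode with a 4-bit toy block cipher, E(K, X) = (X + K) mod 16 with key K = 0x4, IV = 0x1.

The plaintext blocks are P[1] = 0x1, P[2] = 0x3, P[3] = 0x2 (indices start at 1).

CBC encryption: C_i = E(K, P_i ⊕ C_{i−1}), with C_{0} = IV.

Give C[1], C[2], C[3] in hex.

C[1]: P[1] ⊕ 0x1 = 0x0; E(K, 0x0) = 0x4.
C[2]: P[2] ⊕ 0x4 = 0x7; E(K, 0x7) = 0xB.
C[3]: P[3] ⊕ 0xB = 0x9; E(K, 0x9) = 0xD.

C[1] = 0x4, C[2] = 0xB, C[3] = 0xD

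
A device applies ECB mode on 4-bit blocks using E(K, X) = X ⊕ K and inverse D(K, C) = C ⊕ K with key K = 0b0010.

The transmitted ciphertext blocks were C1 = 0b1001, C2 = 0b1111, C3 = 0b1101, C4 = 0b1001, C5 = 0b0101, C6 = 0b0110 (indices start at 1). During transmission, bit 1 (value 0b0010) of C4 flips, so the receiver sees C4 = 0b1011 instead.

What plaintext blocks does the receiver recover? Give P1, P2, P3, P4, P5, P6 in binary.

ECB decryption: P_i = D(K, C_i).
Only C4 changed, to 0b1011. In ECB, a change in C_i affects only P_i. Decrypting the received ciphertext:
P1: D(K, 0b1001) = 0b1011.
P2: D(K, 0b1111) = 0b1101.
P3: D(K, 0b1101) = 0b1111.
P4: D(K, 0b1011) = 0b1001.
P5: D(K, 0b0101) = 0b0111.
P6: D(K, 0b0110) = 0b0100.
Blocks that differ from the original plaintext: P4.

P1 = 0b1011, P2 = 0b1101, P3 = 0b1111, P4 = 0b1001, P5 = 0b0111, P6 = 0b0100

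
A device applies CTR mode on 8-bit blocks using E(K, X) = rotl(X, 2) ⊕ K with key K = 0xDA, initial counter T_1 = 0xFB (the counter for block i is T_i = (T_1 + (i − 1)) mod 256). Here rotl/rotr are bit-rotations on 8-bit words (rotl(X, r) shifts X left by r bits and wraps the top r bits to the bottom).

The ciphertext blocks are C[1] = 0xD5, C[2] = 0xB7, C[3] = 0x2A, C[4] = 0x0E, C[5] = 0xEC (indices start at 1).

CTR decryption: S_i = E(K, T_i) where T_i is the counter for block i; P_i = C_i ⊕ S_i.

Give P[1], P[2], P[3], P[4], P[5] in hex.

P[1] = 0xE0, P[2] = 0x9E, P[3] = 0x07, P[4] = 0x2F, P[5] = 0xC9

P[1]: T = 0xFB, S = E(K, T) = 0x35; 0xD5 ⊕ 0x35 = 0xE0.
P[2]: T = 0xFC, S = E(K, T) = 0x29; 0xB7 ⊕ 0x29 = 0x9E.
P[3]: T = 0xFD, S = E(K, T) = 0x2D; 0x2A ⊕ 0x2D = 0x07.
P[4]: T = 0xFE, S = E(K, T) = 0x21; 0x0E ⊕ 0x21 = 0x2F.
P[5]: T = 0xFF, S = E(K, T) = 0x25; 0xEC ⊕ 0x25 = 0xC9.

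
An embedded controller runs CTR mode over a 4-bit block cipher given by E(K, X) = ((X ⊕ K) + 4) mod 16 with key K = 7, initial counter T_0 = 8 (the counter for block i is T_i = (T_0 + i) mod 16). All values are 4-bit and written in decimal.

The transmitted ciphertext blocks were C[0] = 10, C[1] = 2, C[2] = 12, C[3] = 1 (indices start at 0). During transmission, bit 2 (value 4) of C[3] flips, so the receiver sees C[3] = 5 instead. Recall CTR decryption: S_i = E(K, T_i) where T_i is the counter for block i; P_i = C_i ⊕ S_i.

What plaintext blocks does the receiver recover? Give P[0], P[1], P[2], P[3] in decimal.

P[0] = 9, P[1] = 0, P[2] = 13, P[3] = 5

Only C[3] changed, to 5. In CTR, a change in C_i flips the same bit in P_i only; the keystream is unaffected. Decrypting the received ciphertext:
P[0]: T = 8, S = E(K, T) = 3; 10 ⊕ 3 = 9.
P[1]: T = 9, S = E(K, T) = 2; 2 ⊕ 2 = 0.
P[2]: T = 10, S = E(K, T) = 1; 12 ⊕ 1 = 13.
P[3]: T = 11, S = E(K, T) = 0; 5 ⊕ 0 = 5.
Blocks that differ from the original plaintext: P[3].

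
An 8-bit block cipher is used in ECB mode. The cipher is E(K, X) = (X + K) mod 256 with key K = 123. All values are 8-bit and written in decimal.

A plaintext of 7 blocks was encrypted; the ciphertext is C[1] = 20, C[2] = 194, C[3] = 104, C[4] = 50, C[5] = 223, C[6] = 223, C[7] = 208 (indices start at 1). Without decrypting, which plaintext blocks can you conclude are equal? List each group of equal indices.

P[5] = P[6]

ECB encrypts each block independently with the same key, so equal ciphertext blocks imply equal plaintext blocks.
C[5] = C[6] = 223, so P[5] = P[6].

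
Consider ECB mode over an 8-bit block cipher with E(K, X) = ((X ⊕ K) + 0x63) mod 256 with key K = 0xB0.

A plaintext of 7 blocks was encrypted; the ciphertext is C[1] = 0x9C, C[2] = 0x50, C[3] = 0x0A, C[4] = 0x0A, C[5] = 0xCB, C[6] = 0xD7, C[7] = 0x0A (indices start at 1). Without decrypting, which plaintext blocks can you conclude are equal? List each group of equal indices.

ECB encrypts each block independently with the same key, so equal ciphertext blocks imply equal plaintext blocks.
C[3] = C[4] = C[7] = 0x0A, so P[3] = P[4] = P[7].

P[3] = P[4] = P[7]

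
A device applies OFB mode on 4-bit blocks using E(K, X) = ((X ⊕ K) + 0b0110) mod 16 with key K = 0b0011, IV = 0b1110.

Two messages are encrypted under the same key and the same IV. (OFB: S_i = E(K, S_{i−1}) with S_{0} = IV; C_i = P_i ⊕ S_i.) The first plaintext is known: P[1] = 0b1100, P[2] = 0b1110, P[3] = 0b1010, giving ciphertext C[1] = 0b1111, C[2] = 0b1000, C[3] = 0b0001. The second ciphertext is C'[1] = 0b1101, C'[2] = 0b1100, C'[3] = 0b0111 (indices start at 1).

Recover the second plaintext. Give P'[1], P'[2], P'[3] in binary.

In OFB with a reused IV, both messages share the same keystream S_i, so C_i ⊕ C'_i = P_i ⊕ P'_i and thus P'_i = P_i ⊕ C_i ⊕ C'_i.
P'[1]: 0b1100 ⊕ 0b1111 ⊕ 0b1101 = 0b1110.
P'[2]: 0b1110 ⊕ 0b1000 ⊕ 0b1100 = 0b1010.
P'[3]: 0b1010 ⊕ 0b0001 ⊕ 0b0111 = 0b1100.

P'[1] = 0b1110, P'[2] = 0b1010, P'[3] = 0b1100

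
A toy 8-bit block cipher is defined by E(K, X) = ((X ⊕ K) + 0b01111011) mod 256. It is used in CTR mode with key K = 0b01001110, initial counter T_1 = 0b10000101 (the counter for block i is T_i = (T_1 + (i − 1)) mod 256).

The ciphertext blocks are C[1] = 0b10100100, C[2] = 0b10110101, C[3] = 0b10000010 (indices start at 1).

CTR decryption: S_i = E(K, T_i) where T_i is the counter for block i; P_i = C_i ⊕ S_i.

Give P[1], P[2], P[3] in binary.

P[1]: T = 0b10000101, S = E(K, T) = 0b01000110; 0b10100100 ⊕ 0b01000110 = 0b11100010.
P[2]: T = 0b10000110, S = E(K, T) = 0b01000011; 0b10110101 ⊕ 0b01000011 = 0b11110110.
P[3]: T = 0b10000111, S = E(K, T) = 0b01000100; 0b10000010 ⊕ 0b01000100 = 0b11000110.

P[1] = 0b11100010, P[2] = 0b11110110, P[3] = 0b11000110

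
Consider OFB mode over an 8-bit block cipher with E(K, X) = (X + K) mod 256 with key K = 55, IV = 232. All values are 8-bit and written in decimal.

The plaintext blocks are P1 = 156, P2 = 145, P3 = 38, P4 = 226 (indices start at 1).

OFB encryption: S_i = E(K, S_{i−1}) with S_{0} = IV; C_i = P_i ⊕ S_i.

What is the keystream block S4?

C1: S = E(K, 232) = 31; 156 ⊕ 31 = 131.
C2: S = E(K, 31) = 86; 145 ⊕ 86 = 199.
C3: S = E(K, 86) = 141; 38 ⊕ 141 = 171.
C4: S = E(K, 141) = 196; 226 ⊕ 196 = 38.
So S4 = 196.

196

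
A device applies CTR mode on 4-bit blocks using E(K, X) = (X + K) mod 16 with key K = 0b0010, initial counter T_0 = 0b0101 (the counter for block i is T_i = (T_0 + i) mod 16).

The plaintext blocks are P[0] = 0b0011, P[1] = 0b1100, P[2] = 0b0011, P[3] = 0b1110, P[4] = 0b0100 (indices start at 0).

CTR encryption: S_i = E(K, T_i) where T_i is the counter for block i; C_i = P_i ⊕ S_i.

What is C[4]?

C[0]: T = 0b0101, S = E(K, T) = 0b0111; 0b0011 ⊕ 0b0111 = 0b0100.
C[1]: T = 0b0110, S = E(K, T) = 0b1000; 0b1100 ⊕ 0b1000 = 0b0100.
C[2]: T = 0b0111, S = E(K, T) = 0b1001; 0b0011 ⊕ 0b1001 = 0b1010.
C[3]: T = 0b1000, S = E(K, T) = 0b1010; 0b1110 ⊕ 0b1010 = 0b0100.
C[4]: T = 0b1001, S = E(K, T) = 0b1011; 0b0100 ⊕ 0b1011 = 0b1111.

C[4] = 0b1111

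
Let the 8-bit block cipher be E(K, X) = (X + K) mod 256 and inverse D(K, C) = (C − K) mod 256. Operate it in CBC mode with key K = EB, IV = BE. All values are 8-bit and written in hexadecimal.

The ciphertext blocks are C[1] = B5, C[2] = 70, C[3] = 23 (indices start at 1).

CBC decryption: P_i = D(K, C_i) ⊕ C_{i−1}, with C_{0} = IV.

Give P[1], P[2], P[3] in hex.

P[1] = 74, P[2] = 30, P[3] = 48

P[1]: D(K, B5) = CA; CA ⊕ BE = 74.
P[2]: D(K, 70) = 85; 85 ⊕ B5 = 30.
P[3]: D(K, 23) = 38; 38 ⊕ 70 = 48.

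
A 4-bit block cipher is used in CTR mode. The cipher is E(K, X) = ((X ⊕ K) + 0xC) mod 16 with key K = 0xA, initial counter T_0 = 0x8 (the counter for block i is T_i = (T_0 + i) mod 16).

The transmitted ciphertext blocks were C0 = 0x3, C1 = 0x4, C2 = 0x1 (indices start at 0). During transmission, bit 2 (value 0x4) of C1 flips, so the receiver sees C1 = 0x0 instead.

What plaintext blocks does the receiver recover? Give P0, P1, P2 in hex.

P0 = 0xD, P1 = 0xF, P2 = 0xD

CTR decryption: S_i = E(K, T_i) where T_i is the counter for block i; P_i = C_i ⊕ S_i.
Only C1 changed, to 0x0. In CTR, a change in C_i flips the same bit in P_i only; the keystream is unaffected. Decrypting the received ciphertext:
P0: T = 0x8, S = E(K, T) = 0xE; 0x3 ⊕ 0xE = 0xD.
P1: T = 0x9, S = E(K, T) = 0xF; 0x0 ⊕ 0xF = 0xF.
P2: T = 0xA, S = E(K, T) = 0xC; 0x1 ⊕ 0xC = 0xD.
Blocks that differ from the original plaintext: P1.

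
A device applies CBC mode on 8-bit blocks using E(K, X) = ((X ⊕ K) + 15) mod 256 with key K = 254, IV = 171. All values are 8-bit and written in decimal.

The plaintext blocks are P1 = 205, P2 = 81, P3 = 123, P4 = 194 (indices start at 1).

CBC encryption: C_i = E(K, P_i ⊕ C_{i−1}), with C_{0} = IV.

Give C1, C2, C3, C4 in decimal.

C1: P1 ⊕ 171 = 102; E(K, 102) = 167.
C2: P2 ⊕ 167 = 246; E(K, 246) = 23.
C3: P3 ⊕ 23 = 108; E(K, 108) = 161.
C4: P4 ⊕ 161 = 99; E(K, 99) = 172.

C1 = 167, C2 = 23, C3 = 161, C4 = 172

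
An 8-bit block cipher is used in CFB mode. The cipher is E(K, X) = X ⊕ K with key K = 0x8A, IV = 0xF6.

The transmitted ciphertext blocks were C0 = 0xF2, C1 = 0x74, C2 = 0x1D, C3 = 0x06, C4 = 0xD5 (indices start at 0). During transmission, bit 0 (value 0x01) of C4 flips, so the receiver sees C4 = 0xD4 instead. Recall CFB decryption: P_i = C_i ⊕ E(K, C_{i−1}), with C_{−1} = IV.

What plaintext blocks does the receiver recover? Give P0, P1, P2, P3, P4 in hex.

Only C4 changed, to 0xD4. In CFB, a change in C_i flips the same bit in P_i and garbles P_{i+1}. Decrypting the received ciphertext:
P0: E(K, 0xF6) = 0x7C; 0xF2 ⊕ 0x7C = 0x8E.
P1: E(K, 0xF2) = 0x78; 0x74 ⊕ 0x78 = 0x0C.
P2: E(K, 0x74) = 0xFE; 0x1D ⊕ 0xFE = 0xE3.
P3: E(K, 0x1D) = 0x97; 0x06 ⊕ 0x97 = 0x91.
P4: E(K, 0x06) = 0x8C; 0xD4 ⊕ 0x8C = 0x58.
Blocks that differ from the original plaintext: P4.

P0 = 0x8E, P1 = 0x0C, P2 = 0xE3, P3 = 0x91, P4 = 0x58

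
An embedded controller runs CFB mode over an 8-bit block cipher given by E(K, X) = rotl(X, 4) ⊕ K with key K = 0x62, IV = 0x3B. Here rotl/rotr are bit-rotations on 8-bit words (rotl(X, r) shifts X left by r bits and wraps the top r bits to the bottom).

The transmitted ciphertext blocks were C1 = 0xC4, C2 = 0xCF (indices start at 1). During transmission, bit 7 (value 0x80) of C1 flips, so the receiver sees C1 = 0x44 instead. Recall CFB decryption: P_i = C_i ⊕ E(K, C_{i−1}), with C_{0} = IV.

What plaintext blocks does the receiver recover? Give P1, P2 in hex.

Only C1 changed, to 0x44. In CFB, a change in C_i flips the same bit in P_i and garbles P_{i+1}. Decrypting the received ciphertext:
P1: E(K, 0x3B) = 0xD1; 0x44 ⊕ 0xD1 = 0x95.
P2: E(K, 0x44) = 0x26; 0xCF ⊕ 0x26 = 0xE9.
Blocks that differ from the original plaintext: P1, P2.

P1 = 0x95, P2 = 0xE9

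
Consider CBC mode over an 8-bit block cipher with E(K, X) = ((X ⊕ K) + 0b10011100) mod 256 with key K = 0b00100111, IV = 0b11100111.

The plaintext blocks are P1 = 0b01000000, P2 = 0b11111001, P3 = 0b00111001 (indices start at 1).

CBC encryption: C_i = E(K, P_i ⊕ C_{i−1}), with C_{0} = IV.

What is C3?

C3 = 0b11011100

C1: P1 ⊕ 0b11100111 = 0b10100111; E(K, 0b10100111) = 0b00011100.
C2: P2 ⊕ 0b00011100 = 0b11100101; E(K, 0b11100101) = 0b01011110.
C3: P3 ⊕ 0b01011110 = 0b01100111; E(K, 0b01100111) = 0b11011100.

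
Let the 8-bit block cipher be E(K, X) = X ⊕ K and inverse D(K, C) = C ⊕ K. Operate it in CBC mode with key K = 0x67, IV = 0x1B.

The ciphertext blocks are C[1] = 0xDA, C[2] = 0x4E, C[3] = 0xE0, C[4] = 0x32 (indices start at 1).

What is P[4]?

CBC decryption: P_i = D(K, C_i) ⊕ C_{i−1}, with C_{0} = IV.
P[4]: D(K, 0x32) = 0x55; 0x55 ⊕ 0xE0 = 0xB5.

P[4] = 0xB5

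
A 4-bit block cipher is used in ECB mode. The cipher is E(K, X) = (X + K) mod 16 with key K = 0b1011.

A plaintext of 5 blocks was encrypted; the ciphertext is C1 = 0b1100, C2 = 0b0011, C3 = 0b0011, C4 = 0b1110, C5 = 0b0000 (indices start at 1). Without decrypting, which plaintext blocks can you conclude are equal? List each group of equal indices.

P2 = P3

ECB encrypts each block independently with the same key, so equal ciphertext blocks imply equal plaintext blocks.
C2 = C3 = 0b0011, so P2 = P3.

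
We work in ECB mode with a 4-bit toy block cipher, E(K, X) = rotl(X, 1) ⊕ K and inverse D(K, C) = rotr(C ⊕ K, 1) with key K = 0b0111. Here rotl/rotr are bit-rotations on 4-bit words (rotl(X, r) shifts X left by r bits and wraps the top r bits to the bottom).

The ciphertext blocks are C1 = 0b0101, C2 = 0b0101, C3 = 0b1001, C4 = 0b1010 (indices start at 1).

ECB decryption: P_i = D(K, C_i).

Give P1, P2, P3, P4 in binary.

P1 = 0b0001, P2 = 0b0001, P3 = 0b0111, P4 = 0b1110

P1: D(K, 0b0101) = 0b0001.
P2: D(K, 0b0101) = 0b0001.
P3: D(K, 0b1001) = 0b0111.
P4: D(K, 0b1010) = 0b1110.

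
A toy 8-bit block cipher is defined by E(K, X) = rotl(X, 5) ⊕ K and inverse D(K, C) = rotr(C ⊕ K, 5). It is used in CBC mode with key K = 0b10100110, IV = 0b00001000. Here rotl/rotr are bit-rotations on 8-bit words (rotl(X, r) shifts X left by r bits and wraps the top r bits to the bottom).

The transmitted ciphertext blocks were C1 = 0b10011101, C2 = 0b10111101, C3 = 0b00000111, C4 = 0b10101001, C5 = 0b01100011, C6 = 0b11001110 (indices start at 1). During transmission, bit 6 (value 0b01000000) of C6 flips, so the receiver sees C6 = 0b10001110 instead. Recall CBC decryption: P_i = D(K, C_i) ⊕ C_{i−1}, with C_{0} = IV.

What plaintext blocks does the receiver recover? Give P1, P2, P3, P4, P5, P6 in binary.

Only C6 changed, to 0b10001110. In CBC, a change in C_i garbles P_i and flips the same bit in P_{i+1}. Decrypting the received ciphertext:
P1: D(K, 0b10011101) = 0b11011001; 0b11011001 ⊕ 0b00001000 = 0b11010001.
P2: D(K, 0b10111101) = 0b11011000; 0b11011000 ⊕ 0b10011101 = 0b01000101.
P3: D(K, 0b00000111) = 0b00001101; 0b00001101 ⊕ 0b10111101 = 0b10110000.
P4: D(K, 0b10101001) = 0b01111000; 0b01111000 ⊕ 0b00000111 = 0b01111111.
P5: D(K, 0b01100011) = 0b00101110; 0b00101110 ⊕ 0b10101001 = 0b10000111.
P6: D(K, 0b10001110) = 0b01000001; 0b01000001 ⊕ 0b01100011 = 0b00100010.
Blocks that differ from the original plaintext: P6.

P1 = 0b11010001, P2 = 0b01000101, P3 = 0b10110000, P4 = 0b01111111, P5 = 0b10000111, P6 = 0b00100010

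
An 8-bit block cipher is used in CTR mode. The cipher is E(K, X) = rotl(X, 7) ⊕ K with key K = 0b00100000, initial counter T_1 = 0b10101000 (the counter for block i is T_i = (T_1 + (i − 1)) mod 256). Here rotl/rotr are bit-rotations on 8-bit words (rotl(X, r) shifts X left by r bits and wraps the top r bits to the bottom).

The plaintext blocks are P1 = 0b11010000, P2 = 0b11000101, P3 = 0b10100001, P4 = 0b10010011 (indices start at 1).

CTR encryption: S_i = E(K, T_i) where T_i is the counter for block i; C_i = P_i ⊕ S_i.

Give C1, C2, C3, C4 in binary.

C1: T = 0b10101000, S = E(K, T) = 0b01110100; 0b11010000 ⊕ 0b01110100 = 0b10100100.
C2: T = 0b10101001, S = E(K, T) = 0b11110100; 0b11000101 ⊕ 0b11110100 = 0b00110001.
C3: T = 0b10101010, S = E(K, T) = 0b01110101; 0b10100001 ⊕ 0b01110101 = 0b11010100.
C4: T = 0b10101011, S = E(K, T) = 0b11110101; 0b10010011 ⊕ 0b11110101 = 0b01100110.

C1 = 0b10100100, C2 = 0b00110001, C3 = 0b11010100, C4 = 0b01100110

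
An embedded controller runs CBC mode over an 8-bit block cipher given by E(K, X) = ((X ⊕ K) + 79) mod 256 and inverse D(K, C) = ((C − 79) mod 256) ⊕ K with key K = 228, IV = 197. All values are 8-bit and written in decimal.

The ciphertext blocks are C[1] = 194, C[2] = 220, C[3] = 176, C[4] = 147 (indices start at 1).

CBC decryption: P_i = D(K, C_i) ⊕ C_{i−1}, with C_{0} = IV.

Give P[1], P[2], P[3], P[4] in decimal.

P[1]: D(K, 194) = 151; 151 ⊕ 197 = 82.
P[2]: D(K, 220) = 105; 105 ⊕ 194 = 171.
P[3]: D(K, 176) = 133; 133 ⊕ 220 = 89.
P[4]: D(K, 147) = 160; 160 ⊕ 176 = 16.

P[1] = 82, P[2] = 171, P[3] = 89, P[4] = 16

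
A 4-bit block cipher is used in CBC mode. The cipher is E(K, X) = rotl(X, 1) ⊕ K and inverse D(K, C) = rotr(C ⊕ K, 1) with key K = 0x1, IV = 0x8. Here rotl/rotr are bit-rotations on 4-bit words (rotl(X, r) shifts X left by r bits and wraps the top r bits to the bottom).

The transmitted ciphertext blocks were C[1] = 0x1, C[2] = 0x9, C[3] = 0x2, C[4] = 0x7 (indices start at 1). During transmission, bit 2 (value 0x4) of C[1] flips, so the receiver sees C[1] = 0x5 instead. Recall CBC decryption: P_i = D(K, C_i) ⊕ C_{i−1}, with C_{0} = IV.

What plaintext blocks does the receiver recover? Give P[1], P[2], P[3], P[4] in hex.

P[1] = 0xA, P[2] = 0x1, P[3] = 0x0, P[4] = 0x1

Only C[1] changed, to 0x5. In CBC, a change in C_i garbles P_i and flips the same bit in P_{i+1}. Decrypting the received ciphertext:
P[1]: D(K, 0x5) = 0x2; 0x2 ⊕ 0x8 = 0xA.
P[2]: D(K, 0x9) = 0x4; 0x4 ⊕ 0x5 = 0x1.
P[3]: D(K, 0x2) = 0x9; 0x9 ⊕ 0x9 = 0x0.
P[4]: D(K, 0x7) = 0x3; 0x3 ⊕ 0x2 = 0x1.
Blocks that differ from the original plaintext: P[1], P[2].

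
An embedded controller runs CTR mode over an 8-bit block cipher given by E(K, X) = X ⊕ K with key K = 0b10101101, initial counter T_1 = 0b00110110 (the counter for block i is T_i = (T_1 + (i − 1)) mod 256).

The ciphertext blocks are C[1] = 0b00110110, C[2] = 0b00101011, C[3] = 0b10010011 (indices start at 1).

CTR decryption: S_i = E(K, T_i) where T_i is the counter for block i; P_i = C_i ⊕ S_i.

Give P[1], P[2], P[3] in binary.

P[1] = 0b10101101, P[2] = 0b10110001, P[3] = 0b00000110

P[1]: T = 0b00110110, S = E(K, T) = 0b10011011; 0b00110110 ⊕ 0b10011011 = 0b10101101.
P[2]: T = 0b00110111, S = E(K, T) = 0b10011010; 0b00101011 ⊕ 0b10011010 = 0b10110001.
P[3]: T = 0b00111000, S = E(K, T) = 0b10010101; 0b10010011 ⊕ 0b10010101 = 0b00000110.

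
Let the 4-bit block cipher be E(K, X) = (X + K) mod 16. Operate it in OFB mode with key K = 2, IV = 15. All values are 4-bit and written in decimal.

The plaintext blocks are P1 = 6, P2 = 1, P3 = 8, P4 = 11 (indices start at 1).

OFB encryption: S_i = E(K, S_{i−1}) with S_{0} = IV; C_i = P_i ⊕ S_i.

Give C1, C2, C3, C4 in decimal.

C1 = 7, C2 = 2, C3 = 13, C4 = 12

C1: S = E(K, 15) = 1; 6 ⊕ 1 = 7.
C2: S = E(K, 1) = 3; 1 ⊕ 3 = 2.
C3: S = E(K, 3) = 5; 8 ⊕ 5 = 13.
C4: S = E(K, 5) = 7; 11 ⊕ 7 = 12.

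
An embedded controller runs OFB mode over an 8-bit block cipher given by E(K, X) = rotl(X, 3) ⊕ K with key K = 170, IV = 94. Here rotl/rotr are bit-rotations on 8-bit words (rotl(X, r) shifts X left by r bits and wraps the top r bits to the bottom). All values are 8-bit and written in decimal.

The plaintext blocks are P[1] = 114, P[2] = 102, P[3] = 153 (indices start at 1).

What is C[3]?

C[3] = 112

OFB encryption: S_i = E(K, S_{i−1}) with S_{0} = IV; C_i = P_i ⊕ S_i.
C[1]: S = E(K, 94) = 88; 114 ⊕ 88 = 42.
C[2]: S = E(K, 88) = 104; 102 ⊕ 104 = 14.
C[3]: S = E(K, 104) = 233; 153 ⊕ 233 = 112.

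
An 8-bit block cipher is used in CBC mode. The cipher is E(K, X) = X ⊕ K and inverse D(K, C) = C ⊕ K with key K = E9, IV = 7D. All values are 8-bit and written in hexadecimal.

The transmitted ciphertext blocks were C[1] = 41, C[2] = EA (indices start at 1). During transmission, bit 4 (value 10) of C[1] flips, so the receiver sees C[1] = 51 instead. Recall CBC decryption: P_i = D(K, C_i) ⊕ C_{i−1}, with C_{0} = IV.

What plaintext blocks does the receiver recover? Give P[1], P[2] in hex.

Only C[1] changed, to 51. In CBC, a change in C_i garbles P_i and flips the same bit in P_{i+1}. Decrypting the received ciphertext:
P[1]: D(K, 51) = B8; B8 ⊕ 7D = C5.
P[2]: D(K, EA) = 03; 03 ⊕ 51 = 52.
Blocks that differ from the original plaintext: P[1], P[2].

P[1] = C5, P[2] = 52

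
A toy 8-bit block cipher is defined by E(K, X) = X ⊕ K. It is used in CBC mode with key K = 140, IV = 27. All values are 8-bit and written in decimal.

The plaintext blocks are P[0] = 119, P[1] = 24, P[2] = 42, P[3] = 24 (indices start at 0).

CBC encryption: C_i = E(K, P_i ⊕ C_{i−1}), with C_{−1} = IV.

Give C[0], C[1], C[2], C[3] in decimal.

C[0] = 224, C[1] = 116, C[2] = 210, C[3] = 70

C[0]: P[0] ⊕ 27 = 108; E(K, 108) = 224.
C[1]: P[1] ⊕ 224 = 248; E(K, 248) = 116.
C[2]: P[2] ⊕ 116 = 94; E(K, 94) = 210.
C[3]: P[3] ⊕ 210 = 202; E(K, 202) = 70.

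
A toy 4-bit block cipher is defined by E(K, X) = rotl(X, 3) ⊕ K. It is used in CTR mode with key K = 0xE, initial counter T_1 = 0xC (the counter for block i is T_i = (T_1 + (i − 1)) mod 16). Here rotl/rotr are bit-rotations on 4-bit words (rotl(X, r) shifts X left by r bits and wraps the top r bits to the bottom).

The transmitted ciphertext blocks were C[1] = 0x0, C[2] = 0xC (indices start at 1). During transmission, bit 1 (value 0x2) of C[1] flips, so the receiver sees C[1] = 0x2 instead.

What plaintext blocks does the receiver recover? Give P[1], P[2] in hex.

CTR decryption: S_i = E(K, T_i) where T_i is the counter for block i; P_i = C_i ⊕ S_i.
Only C[1] changed, to 0x2. In CTR, a change in C_i flips the same bit in P_i only; the keystream is unaffected. Decrypting the received ciphertext:
P[1]: T = 0xC, S = E(K, T) = 0x8; 0x2 ⊕ 0x8 = 0xA.
P[2]: T = 0xD, S = E(K, T) = 0x0; 0xC ⊕ 0x0 = 0xC.
Blocks that differ from the original plaintext: P[1].

P[1] = 0xA, P[2] = 0xC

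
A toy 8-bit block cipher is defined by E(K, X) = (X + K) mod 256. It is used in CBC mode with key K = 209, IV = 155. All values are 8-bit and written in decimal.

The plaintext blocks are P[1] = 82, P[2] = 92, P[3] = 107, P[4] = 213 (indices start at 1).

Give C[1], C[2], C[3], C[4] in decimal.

C[1] = 154, C[2] = 151, C[3] = 205, C[4] = 233

CBC encryption: C_i = E(K, P_i ⊕ C_{i−1}), with C_{0} = IV.
C[1]: P[1] ⊕ 155 = 201; E(K, 201) = 154.
C[2]: P[2] ⊕ 154 = 198; E(K, 198) = 151.
C[3]: P[3] ⊕ 151 = 252; E(K, 252) = 205.
C[4]: P[4] ⊕ 205 = 24; E(K, 24) = 233.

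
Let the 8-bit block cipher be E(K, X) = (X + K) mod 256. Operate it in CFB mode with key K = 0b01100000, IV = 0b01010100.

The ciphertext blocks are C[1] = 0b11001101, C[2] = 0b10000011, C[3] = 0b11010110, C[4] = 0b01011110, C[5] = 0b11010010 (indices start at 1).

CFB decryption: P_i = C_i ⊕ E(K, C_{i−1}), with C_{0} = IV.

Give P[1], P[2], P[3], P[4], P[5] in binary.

P[1]: E(K, 0b01010100) = 0b10110100; 0b11001101 ⊕ 0b10110100 = 0b01111001.
P[2]: E(K, 0b11001101) = 0b00101101; 0b10000011 ⊕ 0b00101101 = 0b10101110.
P[3]: E(K, 0b10000011) = 0b11100011; 0b11010110 ⊕ 0b11100011 = 0b00110101.
P[4]: E(K, 0b11010110) = 0b00110110; 0b01011110 ⊕ 0b00110110 = 0b01101000.
P[5]: E(K, 0b01011110) = 0b10111110; 0b11010010 ⊕ 0b10111110 = 0b01101100.

P[1] = 0b01111001, P[2] = 0b10101110, P[3] = 0b00110101, P[4] = 0b01101000, P[5] = 0b01101100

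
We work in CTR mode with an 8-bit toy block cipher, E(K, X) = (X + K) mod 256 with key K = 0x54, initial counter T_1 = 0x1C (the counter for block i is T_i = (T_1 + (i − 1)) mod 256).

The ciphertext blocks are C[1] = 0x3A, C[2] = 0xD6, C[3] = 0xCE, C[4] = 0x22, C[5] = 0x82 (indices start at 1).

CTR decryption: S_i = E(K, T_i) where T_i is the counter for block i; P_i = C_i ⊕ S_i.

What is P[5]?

P[5]: T = 0x20, S = E(K, T) = 0x74; 0x82 ⊕ 0x74 = 0xF6.

P[5] = 0xF6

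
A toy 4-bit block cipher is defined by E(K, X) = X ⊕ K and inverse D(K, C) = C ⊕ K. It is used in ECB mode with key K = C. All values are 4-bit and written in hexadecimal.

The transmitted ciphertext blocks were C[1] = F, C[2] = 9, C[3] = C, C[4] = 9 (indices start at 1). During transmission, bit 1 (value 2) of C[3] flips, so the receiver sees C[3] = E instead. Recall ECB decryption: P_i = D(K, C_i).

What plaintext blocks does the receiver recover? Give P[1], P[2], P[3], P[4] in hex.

P[1] = 3, P[2] = 5, P[3] = 2, P[4] = 5

Only C[3] changed, to E. In ECB, a change in C_i affects only P_i. Decrypting the received ciphertext:
P[1]: D(K, F) = 3.
P[2]: D(K, 9) = 5.
P[3]: D(K, E) = 2.
P[4]: D(K, 9) = 5.
Blocks that differ from the original plaintext: P[3].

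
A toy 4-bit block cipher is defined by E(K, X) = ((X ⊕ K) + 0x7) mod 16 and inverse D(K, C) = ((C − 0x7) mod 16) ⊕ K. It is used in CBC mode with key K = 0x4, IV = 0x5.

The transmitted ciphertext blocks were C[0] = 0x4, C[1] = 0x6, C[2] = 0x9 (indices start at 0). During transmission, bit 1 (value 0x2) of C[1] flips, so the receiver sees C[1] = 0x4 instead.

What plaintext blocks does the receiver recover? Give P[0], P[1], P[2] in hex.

CBC decryption: P_i = D(K, C_i) ⊕ C_{i−1}, with C_{−1} = IV.
Only C[1] changed, to 0x4. In CBC, a change in C_i garbles P_i and flips the same bit in P_{i+1}. Decrypting the received ciphertext:
P[0]: D(K, 0x4) = 0x9; 0x9 ⊕ 0x5 = 0xC.
P[1]: D(K, 0x4) = 0x9; 0x9 ⊕ 0x4 = 0xD.
P[2]: D(K, 0x9) = 0x6; 0x6 ⊕ 0x4 = 0x2.
Blocks that differ from the original plaintext: P[1], P[2].

P[0] = 0xC, P[1] = 0xD, P[2] = 0x2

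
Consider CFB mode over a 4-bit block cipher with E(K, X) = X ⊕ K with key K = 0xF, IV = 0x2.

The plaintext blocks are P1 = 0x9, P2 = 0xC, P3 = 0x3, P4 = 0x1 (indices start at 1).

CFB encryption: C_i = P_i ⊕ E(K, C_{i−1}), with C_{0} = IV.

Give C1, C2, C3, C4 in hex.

C1 = 0x4, C2 = 0x7, C3 = 0xB, C4 = 0x5

C1: E(K, 0x2) = 0xD; 0x9 ⊕ 0xD = 0x4.
C2: E(K, 0x4) = 0xB; 0xC ⊕ 0xB = 0x7.
C3: E(K, 0x7) = 0x8; 0x3 ⊕ 0x8 = 0xB.
C4: E(K, 0xB) = 0x4; 0x1 ⊕ 0x4 = 0x5.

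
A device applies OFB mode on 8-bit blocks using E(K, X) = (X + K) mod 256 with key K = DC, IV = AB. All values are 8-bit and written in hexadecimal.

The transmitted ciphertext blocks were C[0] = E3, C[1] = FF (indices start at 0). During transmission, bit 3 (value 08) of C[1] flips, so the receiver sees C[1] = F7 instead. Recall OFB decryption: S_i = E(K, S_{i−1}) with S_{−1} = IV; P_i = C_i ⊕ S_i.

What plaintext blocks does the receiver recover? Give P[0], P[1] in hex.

Only C[1] changed, to F7. In OFB, a change in C_i flips the same bit in P_i only; the keystream is unaffected. Decrypting the received ciphertext:
P[0]: S = E(K, AB) = 87; E3 ⊕ 87 = 64.
P[1]: S = E(K, 87) = 63; F7 ⊕ 63 = 94.
Blocks that differ from the original plaintext: P[1].

P[0] = 64, P[1] = 94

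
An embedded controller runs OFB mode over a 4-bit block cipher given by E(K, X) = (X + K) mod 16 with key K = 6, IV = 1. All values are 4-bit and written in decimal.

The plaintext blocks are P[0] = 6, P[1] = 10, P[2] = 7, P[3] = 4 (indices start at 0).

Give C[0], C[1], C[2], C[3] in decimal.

OFB encryption: S_i = E(K, S_{i−1}) with S_{−1} = IV; C_i = P_i ⊕ S_i.
C[0]: S = E(K, 1) = 7; 6 ⊕ 7 = 1.
C[1]: S = E(K, 7) = 13; 10 ⊕ 13 = 7.
C[2]: S = E(K, 13) = 3; 7 ⊕ 3 = 4.
C[3]: S = E(K, 3) = 9; 4 ⊕ 9 = 13.

C[0] = 1, C[1] = 7, C[2] = 4, C[3] = 13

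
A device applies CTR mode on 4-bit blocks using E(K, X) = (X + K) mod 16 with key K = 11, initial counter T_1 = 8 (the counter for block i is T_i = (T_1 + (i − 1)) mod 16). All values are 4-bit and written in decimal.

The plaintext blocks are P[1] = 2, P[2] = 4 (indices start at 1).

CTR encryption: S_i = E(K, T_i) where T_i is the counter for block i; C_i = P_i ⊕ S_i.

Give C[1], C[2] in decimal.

C[1] = 1, C[2] = 0

C[1]: T = 8, S = E(K, T) = 3; 2 ⊕ 3 = 1.
C[2]: T = 9, S = E(K, T) = 4; 4 ⊕ 4 = 0.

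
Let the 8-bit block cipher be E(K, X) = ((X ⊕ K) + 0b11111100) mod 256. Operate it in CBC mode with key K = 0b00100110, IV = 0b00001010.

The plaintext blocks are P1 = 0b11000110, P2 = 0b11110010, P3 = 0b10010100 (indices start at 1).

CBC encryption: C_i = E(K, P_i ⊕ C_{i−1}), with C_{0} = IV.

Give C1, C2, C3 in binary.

C1 = 0b11100110, C2 = 0b00101110, C3 = 0b10011000

C1: P1 ⊕ 0b00001010 = 0b11001100; E(K, 0b11001100) = 0b11100110.
C2: P2 ⊕ 0b11100110 = 0b00010100; E(K, 0b00010100) = 0b00101110.
C3: P3 ⊕ 0b00101110 = 0b10111010; E(K, 0b10111010) = 0b10011000.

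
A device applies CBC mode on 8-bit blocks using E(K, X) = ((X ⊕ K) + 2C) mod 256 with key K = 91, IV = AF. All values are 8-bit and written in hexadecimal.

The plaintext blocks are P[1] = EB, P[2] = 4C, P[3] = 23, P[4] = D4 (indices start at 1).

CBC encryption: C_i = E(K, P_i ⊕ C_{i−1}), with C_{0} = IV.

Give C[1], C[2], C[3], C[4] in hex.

C[1]: P[1] ⊕ AF = 44; E(K, 44) = 01.
C[2]: P[2] ⊕ 01 = 4D; E(K, 4D) = 08.
C[3]: P[3] ⊕ 08 = 2B; E(K, 2B) = E6.
C[4]: P[4] ⊕ E6 = 32; E(K, 32) = CF.

C[1] = 01, C[2] = 08, C[3] = E6, C[4] = CF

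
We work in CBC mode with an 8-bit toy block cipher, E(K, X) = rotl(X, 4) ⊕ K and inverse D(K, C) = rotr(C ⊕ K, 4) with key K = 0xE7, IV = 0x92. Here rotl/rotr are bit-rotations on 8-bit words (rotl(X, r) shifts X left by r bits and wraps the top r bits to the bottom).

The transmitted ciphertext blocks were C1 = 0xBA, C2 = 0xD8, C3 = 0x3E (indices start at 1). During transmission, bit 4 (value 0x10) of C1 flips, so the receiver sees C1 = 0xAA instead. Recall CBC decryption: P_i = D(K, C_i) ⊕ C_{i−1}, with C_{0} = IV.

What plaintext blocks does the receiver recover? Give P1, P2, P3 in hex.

Only C1 changed, to 0xAA. In CBC, a change in C_i garbles P_i and flips the same bit in P_{i+1}. Decrypting the received ciphertext:
P1: D(K, 0xAA) = 0xD4; 0xD4 ⊕ 0x92 = 0x46.
P2: D(K, 0xD8) = 0xF3; 0xF3 ⊕ 0xAA = 0x59.
P3: D(K, 0x3E) = 0x9D; 0x9D ⊕ 0xD8 = 0x45.
Blocks that differ from the original plaintext: P1, P2.

P1 = 0x46, P2 = 0x59, P3 = 0x45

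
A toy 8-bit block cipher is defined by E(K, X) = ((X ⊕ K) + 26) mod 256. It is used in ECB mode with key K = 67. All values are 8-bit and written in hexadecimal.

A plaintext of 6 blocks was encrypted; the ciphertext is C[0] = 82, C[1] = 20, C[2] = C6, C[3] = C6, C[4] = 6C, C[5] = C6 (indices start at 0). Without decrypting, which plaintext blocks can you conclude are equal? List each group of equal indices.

P[2] = P[3] = P[5]

ECB encrypts each block independently with the same key, so equal ciphertext blocks imply equal plaintext blocks.
C[2] = C[3] = C[5] = C6, so P[2] = P[3] = P[5].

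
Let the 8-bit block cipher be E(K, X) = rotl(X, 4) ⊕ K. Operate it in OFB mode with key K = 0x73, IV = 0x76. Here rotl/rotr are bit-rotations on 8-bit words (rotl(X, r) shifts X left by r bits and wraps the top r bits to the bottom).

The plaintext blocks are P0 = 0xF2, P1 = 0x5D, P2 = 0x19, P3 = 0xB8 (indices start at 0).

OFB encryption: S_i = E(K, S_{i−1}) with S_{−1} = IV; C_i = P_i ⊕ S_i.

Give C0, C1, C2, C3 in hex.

C0 = 0xE6, C1 = 0x6F, C2 = 0x49, C3 = 0xCE

C0: S = E(K, 0x76) = 0x14; 0xF2 ⊕ 0x14 = 0xE6.
C1: S = E(K, 0x14) = 0x32; 0x5D ⊕ 0x32 = 0x6F.
C2: S = E(K, 0x32) = 0x50; 0x19 ⊕ 0x50 = 0x49.
C3: S = E(K, 0x50) = 0x76; 0xB8 ⊕ 0x76 = 0xCE.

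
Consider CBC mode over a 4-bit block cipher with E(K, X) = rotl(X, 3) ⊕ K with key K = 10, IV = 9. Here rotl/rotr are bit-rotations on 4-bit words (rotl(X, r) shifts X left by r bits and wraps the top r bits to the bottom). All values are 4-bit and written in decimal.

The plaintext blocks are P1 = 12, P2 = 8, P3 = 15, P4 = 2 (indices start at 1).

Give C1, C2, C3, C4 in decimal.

C1 = 0, C2 = 14, C3 = 2, C4 = 10

CBC encryption: C_i = E(K, P_i ⊕ C_{i−1}), with C_{0} = IV.
C1: P1 ⊕ 9 = 5; E(K, 5) = 0.
C2: P2 ⊕ 0 = 8; E(K, 8) = 14.
C3: P3 ⊕ 14 = 1; E(K, 1) = 2.
C4: P4 ⊕ 2 = 0; E(K, 0) = 10.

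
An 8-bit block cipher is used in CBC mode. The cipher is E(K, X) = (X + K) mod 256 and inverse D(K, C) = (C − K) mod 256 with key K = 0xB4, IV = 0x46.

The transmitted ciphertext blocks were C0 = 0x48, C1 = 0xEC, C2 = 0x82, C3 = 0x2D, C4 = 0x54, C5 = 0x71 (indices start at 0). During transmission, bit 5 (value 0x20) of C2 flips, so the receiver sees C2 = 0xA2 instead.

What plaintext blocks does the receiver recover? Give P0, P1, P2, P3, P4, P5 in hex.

P0 = 0xD2, P1 = 0x70, P2 = 0x02, P3 = 0xDB, P4 = 0x8D, P5 = 0xE9

CBC decryption: P_i = D(K, C_i) ⊕ C_{i−1}, with C_{−1} = IV.
Only C2 changed, to 0xA2. In CBC, a change in C_i garbles P_i and flips the same bit in P_{i+1}. Decrypting the received ciphertext:
P0: D(K, 0x48) = 0x94; 0x94 ⊕ 0x46 = 0xD2.
P1: D(K, 0xEC) = 0x38; 0x38 ⊕ 0x48 = 0x70.
P2: D(K, 0xA2) = 0xEE; 0xEE ⊕ 0xEC = 0x02.
P3: D(K, 0x2D) = 0x79; 0x79 ⊕ 0xA2 = 0xDB.
P4: D(K, 0x54) = 0xA0; 0xA0 ⊕ 0x2D = 0x8D.
P5: D(K, 0x71) = 0xBD; 0xBD ⊕ 0x54 = 0xE9.
Blocks that differ from the original plaintext: P2, P3.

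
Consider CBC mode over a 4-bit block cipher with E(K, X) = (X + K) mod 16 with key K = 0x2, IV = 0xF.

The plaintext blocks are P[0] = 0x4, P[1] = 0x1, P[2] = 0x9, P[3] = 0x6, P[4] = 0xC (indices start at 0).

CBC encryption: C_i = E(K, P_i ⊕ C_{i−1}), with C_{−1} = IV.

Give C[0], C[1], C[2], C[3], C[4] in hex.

C[0] = 0xD, C[1] = 0xE, C[2] = 0x9, C[3] = 0x1, C[4] = 0xF

C[0]: P[0] ⊕ 0xF = 0xB; E(K, 0xB) = 0xD.
C[1]: P[1] ⊕ 0xD = 0xC; E(K, 0xC) = 0xE.
C[2]: P[2] ⊕ 0xE = 0x7; E(K, 0x7) = 0x9.
C[3]: P[3] ⊕ 0x9 = 0xF; E(K, 0xF) = 0x1.
C[4]: P[4] ⊕ 0x1 = 0xD; E(K, 0xD) = 0xF.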